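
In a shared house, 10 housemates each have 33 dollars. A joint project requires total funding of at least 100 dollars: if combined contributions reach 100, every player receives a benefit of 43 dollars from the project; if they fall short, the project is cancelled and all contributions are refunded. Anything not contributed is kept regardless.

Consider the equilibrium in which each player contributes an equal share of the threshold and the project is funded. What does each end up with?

Equal share of the threshold: 100/10 = 10.
At this profile no one gains by cutting their contribution: any cut drops the total below 100, the project is cancelled, contributions are refunded, and the deviator ends with 33, which is less than 33 − 10 + 43 = 66. Contributing more than 10 just wastes the excess. So contributing exactly 10 is a best response.
Each player's payoff: 33 − 10 + 43 = 66.

66 dollars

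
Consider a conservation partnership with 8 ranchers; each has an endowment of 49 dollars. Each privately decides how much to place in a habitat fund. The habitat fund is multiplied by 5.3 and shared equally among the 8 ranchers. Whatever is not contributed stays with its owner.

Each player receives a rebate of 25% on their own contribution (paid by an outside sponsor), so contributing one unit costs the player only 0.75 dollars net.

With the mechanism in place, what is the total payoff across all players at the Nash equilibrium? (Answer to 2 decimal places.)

392.00 dollars

The effective private return is (5.3/8) / 0.75 = 0.8833, which is still under 1, so the mechanism doesn't change anyone's dominant strategy: zero contribution.
At the Nash equilibrium no one contributes; group total payoff = 8 × 49 = 392.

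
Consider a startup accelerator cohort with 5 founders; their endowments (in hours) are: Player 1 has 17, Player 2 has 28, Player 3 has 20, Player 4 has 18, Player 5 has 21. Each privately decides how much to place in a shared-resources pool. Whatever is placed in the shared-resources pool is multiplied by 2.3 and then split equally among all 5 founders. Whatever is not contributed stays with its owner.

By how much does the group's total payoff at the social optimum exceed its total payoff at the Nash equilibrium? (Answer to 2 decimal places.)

The private return per contributed unit is 2.3/5 = 0.4600 < 1 for every player regardless of endowment, so the Nash equilibrium is zero contribution and the group total is Σ E_j = 17 + 28 + 20 + 18 + 21 = 104.
Each contributed unit returns 2.300 to the group, so the social optimum is full contribution by everyone: group total = 2.300 × 104 = 239.20.
Efficiency loss = (2.300 − 1) × 104 = 135.20.

135.20 hours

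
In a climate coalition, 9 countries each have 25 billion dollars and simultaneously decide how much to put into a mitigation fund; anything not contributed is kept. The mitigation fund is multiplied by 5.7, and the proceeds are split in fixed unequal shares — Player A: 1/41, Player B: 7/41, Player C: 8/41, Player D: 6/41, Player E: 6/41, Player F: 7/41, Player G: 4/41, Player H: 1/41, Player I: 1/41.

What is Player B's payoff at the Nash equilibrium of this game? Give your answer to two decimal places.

For player j, contributing a unit is worthwhile iff 5.7 × (j's share) ≥ 1, i.e. iff j's share is at least 0.1754.
Player C alone (share 8/41) is above the threshold, contributing 25; the remaining 8 contribute 0. Total contributed: 25.
Player B keeps 25 and receives 5.7 × 25 × 7/41 = 24.33 from the mitigation fund, for a payoff of 49.33.

49.33 billion dollars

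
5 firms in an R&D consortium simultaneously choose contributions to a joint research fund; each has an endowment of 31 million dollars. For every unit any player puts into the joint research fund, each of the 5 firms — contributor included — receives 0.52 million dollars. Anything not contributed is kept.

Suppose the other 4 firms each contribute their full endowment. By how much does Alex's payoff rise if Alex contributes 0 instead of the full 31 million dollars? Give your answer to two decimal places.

14.88 million dollars

Switching from a contribution of 31 to 0 lets Alex keep an extra 31 million dollars, but lowers the joint research fund by 31, which costs Alex their own share of that drop: 0.52 × 31 = 16.12.
Net gain = 31 − 16.12 = 14.88. The private return per contributed unit (0.52) is below 1, so free-riding is indeed the best response regardless of what the others do.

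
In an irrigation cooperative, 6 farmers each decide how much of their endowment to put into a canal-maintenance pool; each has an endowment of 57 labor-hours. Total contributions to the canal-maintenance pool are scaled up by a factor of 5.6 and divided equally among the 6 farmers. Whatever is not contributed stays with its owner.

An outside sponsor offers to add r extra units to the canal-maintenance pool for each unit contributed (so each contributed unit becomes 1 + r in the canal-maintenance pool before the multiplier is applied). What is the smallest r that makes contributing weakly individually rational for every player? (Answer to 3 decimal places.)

0.071

With matching at rate r, one contributed unit becomes (1 + r) in the canal-maintenance pool and returns 5.6 × (1 + r) / 6 to the contributor.
Setting this equal to 1: 1 + r = 6/5.6 = 1.0714.
So the minimum matching rate is r = 1.0714 − 1 = 0.071.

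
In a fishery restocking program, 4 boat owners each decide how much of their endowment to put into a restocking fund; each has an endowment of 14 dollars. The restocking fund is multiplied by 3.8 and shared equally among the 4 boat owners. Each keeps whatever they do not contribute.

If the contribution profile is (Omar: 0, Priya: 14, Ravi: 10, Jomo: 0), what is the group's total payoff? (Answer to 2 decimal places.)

123.20 dollars

Total contributed: 0 + 14 + 10 + 0 = 24; total kept: 4 × 14 − 24 = 32.
The restocking fund pays out 3.8 × 24 = 91.20 in aggregate.
Group total = 32 + 91.20 = 123.20.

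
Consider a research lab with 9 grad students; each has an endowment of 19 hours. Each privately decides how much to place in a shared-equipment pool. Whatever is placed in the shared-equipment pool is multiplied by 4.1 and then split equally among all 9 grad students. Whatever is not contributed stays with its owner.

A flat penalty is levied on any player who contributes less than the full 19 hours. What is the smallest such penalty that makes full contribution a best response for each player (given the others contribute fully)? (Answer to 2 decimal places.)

10.34 hours

Given the others contribute fully, the best deviation is to contribute 0 (any partial contribution still incurs the fine and gives up units whose private return 0.4556 is below 1).
Deviating from 19 to 0 saves 19 hours but forfeits the deviator's share of the drop in the shared-equipment pool: 4.1/9 × 19 = 8.66.
So the deviation gain is 19 − 8.66 = 10.34, and the fine must be at least 10.34 hours to wipe it out.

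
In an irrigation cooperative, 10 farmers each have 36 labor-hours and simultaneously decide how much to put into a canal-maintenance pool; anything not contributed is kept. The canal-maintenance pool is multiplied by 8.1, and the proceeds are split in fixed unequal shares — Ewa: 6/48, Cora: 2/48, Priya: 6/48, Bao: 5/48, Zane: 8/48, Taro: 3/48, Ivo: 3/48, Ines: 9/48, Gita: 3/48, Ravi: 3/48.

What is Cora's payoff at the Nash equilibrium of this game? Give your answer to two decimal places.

84.60 labor-hours

Each unit j contributes comes back to j as 8.1 × (j's share), so j prefers to contribute only if that share exceeds 1/8.1 = 0.1235; otherwise keeping the unit dominates.
Ewa, Priya, Zane and Ines clear that bar, contributing 36 each; the remaining 6 contribute 0. Total contributed: 144.
Cora keeps 36 and receives 8.1 × 144 × 2/48 = 48.60 from the canal-maintenance pool, for a payoff of 84.60.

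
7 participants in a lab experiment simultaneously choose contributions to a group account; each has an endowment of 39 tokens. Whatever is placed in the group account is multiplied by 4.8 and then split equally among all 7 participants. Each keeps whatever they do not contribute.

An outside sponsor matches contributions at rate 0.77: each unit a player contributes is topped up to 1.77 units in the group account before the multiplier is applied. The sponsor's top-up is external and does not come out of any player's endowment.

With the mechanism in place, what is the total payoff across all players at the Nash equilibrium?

2319.41 tokens

With the mechanism, a contributed unit returns 4.8 × 1.77 / 7 = 1.2137 per unit of net cost to the contributor — now above 1 — so contributing fully is weakly dominant for every player.
So the Nash equilibrium is full contribution by all 7; the group earns 4.8 × 1.77 × 273 = 2319.41.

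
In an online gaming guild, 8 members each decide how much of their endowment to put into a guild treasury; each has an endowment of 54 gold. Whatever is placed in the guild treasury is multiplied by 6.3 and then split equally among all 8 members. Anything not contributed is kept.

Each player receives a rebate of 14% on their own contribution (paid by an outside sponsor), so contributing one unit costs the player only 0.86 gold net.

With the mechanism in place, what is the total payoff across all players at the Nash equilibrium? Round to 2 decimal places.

Even with the mechanism, each unit contributed returns only (6.3/8) / 0.86 = 0.9157 per unit of net cost, so contributing nothing is still dominant.
Everyone keeps their endowment and the group total is 8 × 54 = 432.

432.00 gold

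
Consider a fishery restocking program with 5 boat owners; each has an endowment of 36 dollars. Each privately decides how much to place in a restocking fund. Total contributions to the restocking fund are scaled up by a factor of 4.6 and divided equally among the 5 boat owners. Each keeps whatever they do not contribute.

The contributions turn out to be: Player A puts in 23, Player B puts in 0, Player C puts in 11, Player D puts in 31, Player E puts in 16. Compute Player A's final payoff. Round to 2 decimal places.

Total contributed: 23 + 0 + 11 + 31 + 16 = 81.
Each receives 4.6 × 81 / 5 = 74.52 from the restocking fund.
Player A keeps 36 − 23 = 13, so Player A's payoff is 13 + 74.52 = 87.52.

87.52 dollars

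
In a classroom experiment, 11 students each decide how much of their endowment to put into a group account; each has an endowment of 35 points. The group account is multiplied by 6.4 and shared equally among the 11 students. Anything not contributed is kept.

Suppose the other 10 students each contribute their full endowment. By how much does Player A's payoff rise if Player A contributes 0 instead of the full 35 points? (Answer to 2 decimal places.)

14.64 points

Switching from a contribution of 35 to 0 lets Player A keep an extra 35 points, but lowers the group account by 35, which costs Player A their own share of that drop: 6.4/11 × 35 = 20.36.
Net gain = 35 − 20.36 = 14.64. The private return per contributed unit (0.5818) is below 1, so free-riding is indeed the best response regardless of what the others do.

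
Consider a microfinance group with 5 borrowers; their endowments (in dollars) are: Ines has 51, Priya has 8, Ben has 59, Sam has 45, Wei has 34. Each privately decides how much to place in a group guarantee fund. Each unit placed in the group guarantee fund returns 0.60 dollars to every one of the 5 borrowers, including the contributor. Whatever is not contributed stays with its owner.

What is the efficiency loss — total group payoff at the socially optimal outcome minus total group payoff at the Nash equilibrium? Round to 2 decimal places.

394.00 dollars

The private return per contributed unit is 0.60 < 1 for everyone, so the Nash equilibrium is zero contribution and the group total is Σ E_j = 51 + 8 + 59 + 45 + 34 = 197.
Each contributed unit returns 3.000 to the group, so the social optimum is full contribution by everyone: group total = 3.000 × 197 = 591.00.
Efficiency loss = (3.000 − 1) × 197 = 394.00.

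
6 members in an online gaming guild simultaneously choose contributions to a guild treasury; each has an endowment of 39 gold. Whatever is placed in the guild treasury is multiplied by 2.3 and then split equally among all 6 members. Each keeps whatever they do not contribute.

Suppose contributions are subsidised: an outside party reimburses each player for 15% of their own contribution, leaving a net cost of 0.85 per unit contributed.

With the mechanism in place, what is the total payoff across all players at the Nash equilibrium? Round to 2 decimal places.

With the mechanism, a contributed unit returns (2.3/6) / 0.85 = 0.4510 per unit of net cost — still below 1 — so contributing 0 remains dominant for every player.
Everyone keeps their endowment and the group total is 6 × 39 = 234.

234.00 gold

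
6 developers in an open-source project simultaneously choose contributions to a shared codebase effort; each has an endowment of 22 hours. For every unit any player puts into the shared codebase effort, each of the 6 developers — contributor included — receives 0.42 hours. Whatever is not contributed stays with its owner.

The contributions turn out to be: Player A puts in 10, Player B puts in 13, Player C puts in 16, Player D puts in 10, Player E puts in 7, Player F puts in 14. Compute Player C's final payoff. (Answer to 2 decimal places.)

Total contributed: 10 + 13 + 16 + 10 + 7 + 14 = 70.
Each receives 0.42 × 70 = 29.40 from the shared codebase effort.
Player C keeps 22 − 16 = 6, so Player C's payoff is 6 + 29.40 = 35.40.

35.40 hours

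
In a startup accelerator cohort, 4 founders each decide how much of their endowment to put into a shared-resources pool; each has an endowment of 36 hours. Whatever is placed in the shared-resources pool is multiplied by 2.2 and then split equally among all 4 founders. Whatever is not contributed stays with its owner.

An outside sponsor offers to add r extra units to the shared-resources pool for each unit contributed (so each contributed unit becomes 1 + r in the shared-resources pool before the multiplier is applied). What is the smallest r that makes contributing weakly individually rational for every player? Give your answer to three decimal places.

With matching at rate r, one contributed unit becomes (1 + r) in the shared-resources pool and returns 2.2 × (1 + r) / 4 to the contributor.
Setting this equal to 1: 1 + r = 4/2.2 = 1.8182.
So the minimum matching rate is r = 1.8182 − 1 = 0.818.

0.818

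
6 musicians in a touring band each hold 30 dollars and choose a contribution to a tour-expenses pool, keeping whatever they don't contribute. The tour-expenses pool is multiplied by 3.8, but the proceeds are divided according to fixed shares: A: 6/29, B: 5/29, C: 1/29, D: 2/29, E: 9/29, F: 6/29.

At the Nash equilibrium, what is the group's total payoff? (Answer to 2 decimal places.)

264.00 dollars

Player j's private return per contributed unit is 3.8 × (j's share). Contributing is weakly dominant for j when that share is at least 1/3.8 = 0.2632, and contributing 0 is dominant otherwise.
E alone (share 9/29) is above the threshold, contributing 30; the remaining 5 contribute 0. Total contributed: 30.
The tour-expenses pool pays out 3.8 × 30 = 114.00 in total (split across the unequal shares, but the aggregate is all that matters for the group sum).
The 5 free-riders keep 30 each, adding 150. Group total = 150 + 114.00 = 264.00.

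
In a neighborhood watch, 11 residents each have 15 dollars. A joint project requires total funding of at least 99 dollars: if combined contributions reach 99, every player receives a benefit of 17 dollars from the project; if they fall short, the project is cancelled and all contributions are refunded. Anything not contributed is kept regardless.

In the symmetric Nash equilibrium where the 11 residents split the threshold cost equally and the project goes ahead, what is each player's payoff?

Equal share of the threshold: 99/11 = 9.
At this profile no one gains by cutting their contribution: any cut drops the total below 99, the project is cancelled, contributions are refunded, and the deviator ends with 15, which is less than 15 − 9 + 17 = 23. Contributing more than 9 just wastes the excess. So contributing exactly 9 is a best response.
Each player's payoff: 15 − 9 + 17 = 23.

23 dollars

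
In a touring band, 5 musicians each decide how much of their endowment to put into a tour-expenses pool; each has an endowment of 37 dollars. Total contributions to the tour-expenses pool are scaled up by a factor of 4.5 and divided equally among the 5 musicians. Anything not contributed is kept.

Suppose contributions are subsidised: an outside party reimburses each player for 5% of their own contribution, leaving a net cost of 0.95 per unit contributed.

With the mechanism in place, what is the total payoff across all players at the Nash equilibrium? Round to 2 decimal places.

Even with the mechanism, each unit contributed returns only (4.5/5) / 0.95 = 0.9474 per unit of net cost, so contributing nothing is still dominant.
Everyone keeps their endowment and the group total is 5 × 37 = 185.

185.00 dollars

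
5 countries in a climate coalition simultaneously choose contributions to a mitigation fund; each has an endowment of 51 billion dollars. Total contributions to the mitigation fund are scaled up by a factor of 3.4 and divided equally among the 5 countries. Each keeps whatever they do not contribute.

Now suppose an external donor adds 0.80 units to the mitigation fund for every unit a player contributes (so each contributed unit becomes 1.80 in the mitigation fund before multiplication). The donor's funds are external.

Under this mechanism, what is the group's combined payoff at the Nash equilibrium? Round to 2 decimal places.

The effective private return per unit is now 3.4 × 1.80 / 5 = 1.2240 > 1, so every player's dominant strategy flips to full contribution.
At the Nash equilibrium everyone contributes 51. Group total payoff = 3.4 × 1.80 × 255 = 1560.60.

1560.60 billion dollars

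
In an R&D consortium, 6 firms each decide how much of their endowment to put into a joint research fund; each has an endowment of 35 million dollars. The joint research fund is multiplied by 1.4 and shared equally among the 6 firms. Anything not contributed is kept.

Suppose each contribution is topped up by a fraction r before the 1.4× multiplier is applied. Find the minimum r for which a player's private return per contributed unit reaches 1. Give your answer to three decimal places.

With matching at rate r, one contributed unit becomes (1 + r) in the joint research fund and returns 1.4 × (1 + r) / 6 to the contributor.
Setting this equal to 1: 1 + r = 6/1.4 = 4.2857.
So the minimum matching rate is r = 4.2857 − 1 = 3.286.

3.286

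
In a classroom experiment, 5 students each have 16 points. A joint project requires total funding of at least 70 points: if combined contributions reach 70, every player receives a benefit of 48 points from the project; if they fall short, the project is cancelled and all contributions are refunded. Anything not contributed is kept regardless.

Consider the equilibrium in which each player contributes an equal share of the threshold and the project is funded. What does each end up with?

50 points

Equal share of the threshold: 70/5 = 14.
At this profile no one gains by cutting their contribution: any cut drops the total below 70, the project is cancelled, contributions are refunded, and the deviator ends with 16, which is less than 16 − 14 + 48 = 50. Contributing more than 14 just wastes the excess. So contributing exactly 14 is a best response.
Each player's payoff: 16 − 14 + 48 = 50.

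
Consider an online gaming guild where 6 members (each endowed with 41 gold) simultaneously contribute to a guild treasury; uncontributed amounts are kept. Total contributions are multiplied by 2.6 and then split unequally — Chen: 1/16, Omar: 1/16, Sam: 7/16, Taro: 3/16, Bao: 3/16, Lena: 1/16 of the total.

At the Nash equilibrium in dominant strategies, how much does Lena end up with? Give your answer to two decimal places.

47.66 gold

Each unit j contributes comes back to j as 2.6 × (j's share), so j prefers to contribute only if that share exceeds 1/2.6 = 0.3846; otherwise keeping the unit dominates.
Only Sam (7/16) clears that bar, contributing 41; the remaining 5 contribute 0. Total contributed: 41.
Lena keeps 41 and receives 2.6 × 41 × 1/16 = 6.66 from the guild treasury, for a payoff of 47.66.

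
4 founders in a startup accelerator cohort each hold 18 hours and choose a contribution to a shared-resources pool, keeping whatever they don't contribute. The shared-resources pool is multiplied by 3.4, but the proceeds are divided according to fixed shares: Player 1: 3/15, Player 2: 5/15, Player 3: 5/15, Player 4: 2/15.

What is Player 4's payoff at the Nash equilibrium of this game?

For player j, contributing a unit is worthwhile iff 3.4 × (j's share) ≥ 1, i.e. iff j's share is at least 0.2941.
Player 2 and Player 3 are above the threshold, contributing 18 each; the remaining 2 contribute 0. Total contributed: 36.
Player 4 keeps 18 and receives 3.4 × 36 × 2/15 = 16.32 from the shared-resources pool, for a payoff of 34.32.

34.32 hours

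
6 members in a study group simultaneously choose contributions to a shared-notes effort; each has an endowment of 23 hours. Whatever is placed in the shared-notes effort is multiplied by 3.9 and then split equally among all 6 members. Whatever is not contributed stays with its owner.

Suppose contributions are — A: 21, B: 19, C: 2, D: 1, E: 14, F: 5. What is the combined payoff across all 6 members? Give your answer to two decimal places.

317.80 hours

Total contributed: 21 + 19 + 2 + 1 + 14 + 5 = 62; total kept: 6 × 23 − 62 = 76.
The shared-notes effort pays out 3.9 × 62 = 241.80 in aggregate.
Group total = 76 + 241.80 = 317.80.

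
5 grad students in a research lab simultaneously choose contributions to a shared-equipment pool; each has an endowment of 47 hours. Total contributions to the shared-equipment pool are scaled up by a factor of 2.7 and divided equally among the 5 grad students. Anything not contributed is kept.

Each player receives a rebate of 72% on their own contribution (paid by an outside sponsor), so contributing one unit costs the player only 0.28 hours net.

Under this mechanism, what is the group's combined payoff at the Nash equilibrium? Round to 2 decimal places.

Under the mechanism each unit contributed yields (2.7/5) / 0.28 = 1.9286 back to its contributor per unit of net cost, which exceeds 1, making full contribution the dominant choice for everyone.
At the Nash equilibrium everyone contributes 47. Group total payoff = 5 × (47 × 0.72 + 2.7 × 47) = 803.70.

803.70 hours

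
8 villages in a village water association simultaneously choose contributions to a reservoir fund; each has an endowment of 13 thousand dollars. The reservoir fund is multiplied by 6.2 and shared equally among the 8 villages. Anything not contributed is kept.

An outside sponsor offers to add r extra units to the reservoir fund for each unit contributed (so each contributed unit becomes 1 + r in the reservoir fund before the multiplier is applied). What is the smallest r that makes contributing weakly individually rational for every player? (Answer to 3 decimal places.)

With matching at rate r, one contributed unit becomes (1 + r) in the reservoir fund and returns 6.2 × (1 + r) / 8 to the contributor.
Setting this equal to 1: 1 + r = 8/6.2 = 1.2903.
So the minimum matching rate is r = 1.2903 − 1 = 0.290.

0.290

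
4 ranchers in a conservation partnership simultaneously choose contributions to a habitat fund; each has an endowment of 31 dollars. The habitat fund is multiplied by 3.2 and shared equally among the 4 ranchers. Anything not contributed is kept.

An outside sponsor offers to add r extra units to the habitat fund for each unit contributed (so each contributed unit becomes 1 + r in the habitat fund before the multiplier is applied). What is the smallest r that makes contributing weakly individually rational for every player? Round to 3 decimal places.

With matching at rate r, one contributed unit becomes (1 + r) in the habitat fund and returns 3.2 × (1 + r) / 4 to the contributor.
Setting this equal to 1: 1 + r = 4/3.2 = 1.2500.
So the minimum matching rate is r = 1.2500 − 1 = 0.250.

0.250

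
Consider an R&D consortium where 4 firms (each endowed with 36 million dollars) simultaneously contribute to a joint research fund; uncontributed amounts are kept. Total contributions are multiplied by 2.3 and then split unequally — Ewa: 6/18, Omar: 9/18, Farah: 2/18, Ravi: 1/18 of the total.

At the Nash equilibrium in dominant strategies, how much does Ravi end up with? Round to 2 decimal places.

40.60 million dollars

For player j, contributing a unit is worthwhile iff 2.3 × (j's share) ≥ 1, i.e. iff j's share is at least 0.4348.
Only Omar (9/18) clears that bar, contributing 36; the remaining 3 contribute 0. Total contributed: 36.
Ravi keeps 36 and receives 2.3 × 36 × 1/18 = 4.60 from the joint research fund, for a payoff of 40.60.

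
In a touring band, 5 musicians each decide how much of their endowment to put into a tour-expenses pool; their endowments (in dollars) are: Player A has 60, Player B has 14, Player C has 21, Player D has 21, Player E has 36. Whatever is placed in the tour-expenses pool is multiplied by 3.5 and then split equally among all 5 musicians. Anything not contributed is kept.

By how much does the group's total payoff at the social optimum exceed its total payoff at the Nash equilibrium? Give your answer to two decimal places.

The private return per contributed unit is 3.5/5 = 0.7000 < 1 for every player regardless of endowment, so the Nash equilibrium is zero contribution and the group total is Σ E_j = 60 + 14 + 21 + 21 + 36 = 152.
Each contributed unit returns 3.500 to the group, so the social optimum is full contribution by everyone: group total = 3.500 × 152 = 532.00.
Efficiency loss = (3.500 − 1) × 152 = 380.00.

380.00 dollars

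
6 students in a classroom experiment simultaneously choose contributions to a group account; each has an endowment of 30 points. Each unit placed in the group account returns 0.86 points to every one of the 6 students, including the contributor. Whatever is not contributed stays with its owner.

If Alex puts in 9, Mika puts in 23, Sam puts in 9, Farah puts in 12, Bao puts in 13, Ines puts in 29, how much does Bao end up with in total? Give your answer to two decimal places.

Total contributed: 9 + 23 + 9 + 12 + 13 + 29 = 95.
Each receives 0.86 × 95 = 81.70 from the group account.
Bao keeps 30 − 13 = 17, so Bao's payoff is 17 + 81.70 = 98.70.

98.70 points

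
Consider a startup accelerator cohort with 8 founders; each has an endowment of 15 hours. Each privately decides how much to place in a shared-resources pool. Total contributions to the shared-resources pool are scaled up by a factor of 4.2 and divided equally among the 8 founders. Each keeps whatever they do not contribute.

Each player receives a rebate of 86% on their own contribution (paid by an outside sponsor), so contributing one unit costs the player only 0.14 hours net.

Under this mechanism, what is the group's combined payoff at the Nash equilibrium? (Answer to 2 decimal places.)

The effective private return per unit is now (4.2/8) / 0.14 = 3.7500 > 1, so every player's dominant strategy flips to full contribution.
So the Nash equilibrium is full contribution by all 8; the group earns 8 × (15 × 0.86 + 4.2 × 15) = 607.20.

607.20 hours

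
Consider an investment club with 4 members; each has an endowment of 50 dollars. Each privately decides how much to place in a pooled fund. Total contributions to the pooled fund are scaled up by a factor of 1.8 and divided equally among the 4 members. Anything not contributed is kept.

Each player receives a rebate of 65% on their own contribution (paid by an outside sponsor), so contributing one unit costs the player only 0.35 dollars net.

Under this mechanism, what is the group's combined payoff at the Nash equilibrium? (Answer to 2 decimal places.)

490.00 dollars

The effective private return per unit is now (1.8/4) / 0.35 = 1.2857 > 1, so every player's dominant strategy flips to full contribution.
At the Nash equilibrium everyone contributes 50. Group total payoff = 4 × (50 × 0.65 + 1.8 × 50) = 490.00.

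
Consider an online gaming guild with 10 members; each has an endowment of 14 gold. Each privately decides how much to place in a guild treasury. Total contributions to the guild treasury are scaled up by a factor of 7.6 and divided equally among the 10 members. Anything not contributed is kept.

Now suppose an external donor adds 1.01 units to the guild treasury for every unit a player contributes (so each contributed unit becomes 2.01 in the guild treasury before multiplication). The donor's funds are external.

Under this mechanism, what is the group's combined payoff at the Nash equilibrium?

2138.64 gold

The effective private return per unit is now 7.6 × 2.01 / 10 = 1.5276 > 1, so every player's dominant strategy flips to full contribution.
So the Nash equilibrium is full contribution by all 10; the group earns 7.6 × 2.01 × 140 = 2138.64.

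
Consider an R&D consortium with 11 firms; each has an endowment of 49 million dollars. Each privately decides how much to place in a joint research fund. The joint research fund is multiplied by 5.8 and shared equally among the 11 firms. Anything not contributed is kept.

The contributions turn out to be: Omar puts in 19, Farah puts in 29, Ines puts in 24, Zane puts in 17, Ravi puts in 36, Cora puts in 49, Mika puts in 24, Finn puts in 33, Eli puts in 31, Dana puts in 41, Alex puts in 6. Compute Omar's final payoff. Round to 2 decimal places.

Total contributed: 19 + 29 + 24 + 17 + 36 + 49 + 24 + 33 + 31 + 41 + 6 = 309.
Each receives 5.8 × 309 / 11 = 162.93 from the joint research fund.
Omar keeps 49 − 19 = 30, so Omar's payoff is 30 + 162.93 = 192.93.

192.93 million dollars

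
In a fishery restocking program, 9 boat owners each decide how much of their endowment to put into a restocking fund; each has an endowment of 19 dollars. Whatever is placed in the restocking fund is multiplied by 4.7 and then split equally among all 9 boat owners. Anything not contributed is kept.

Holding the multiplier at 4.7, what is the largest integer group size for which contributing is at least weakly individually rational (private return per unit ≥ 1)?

4

Private return per unit is 4.7/(group size), which is ≥ 1 whenever the group size is ≤ 4.7.
The largest such integer is 4.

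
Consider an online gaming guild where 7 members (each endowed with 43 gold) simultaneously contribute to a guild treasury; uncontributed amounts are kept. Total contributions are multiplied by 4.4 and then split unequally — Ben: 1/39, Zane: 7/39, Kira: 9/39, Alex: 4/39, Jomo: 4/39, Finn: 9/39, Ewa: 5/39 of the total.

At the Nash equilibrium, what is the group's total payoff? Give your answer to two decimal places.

Each unit j contributes comes back to j as 4.4 × (j's share), so j prefers to contribute only if that share exceeds 1/4.4 = 0.2273; otherwise keeping the unit dominates.
Kira and Finn clear that bar, contributing 43 each; the remaining 5 contribute 0. Total contributed: 86.
The guild treasury pays out 4.4 × 86 = 378.40 in total (split across the unequal shares, but the aggregate is all that matters for the group sum).
The 5 free-riders keep 43 each, adding 215. Group total = 215 + 378.40 = 593.40.

593.40 gold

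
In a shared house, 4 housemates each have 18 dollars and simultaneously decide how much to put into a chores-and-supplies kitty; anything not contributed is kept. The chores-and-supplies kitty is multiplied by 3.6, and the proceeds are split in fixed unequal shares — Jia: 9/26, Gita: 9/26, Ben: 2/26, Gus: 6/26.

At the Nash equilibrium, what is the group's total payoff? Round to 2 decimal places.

165.60 dollars

Each unit j contributes comes back to j as 3.6 × (j's share), so j prefers to contribute only if that share exceeds 1/3.6 = 0.2778; otherwise keeping the unit dominates.
Jia and Gita clear that bar, contributing 18 each; the remaining 2 contribute 0. Total contributed: 36.
The chores-and-supplies kitty pays out 3.6 × 36 = 129.60 in total (split across the unequal shares, but the aggregate is all that matters for the group sum).
The 2 free-riders keep 18 each, adding 36. Group total = 36 + 129.60 = 165.60.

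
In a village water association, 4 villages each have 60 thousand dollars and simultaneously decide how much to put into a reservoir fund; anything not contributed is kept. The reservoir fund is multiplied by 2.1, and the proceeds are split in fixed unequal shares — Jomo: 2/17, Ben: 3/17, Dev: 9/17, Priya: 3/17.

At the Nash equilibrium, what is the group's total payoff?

306.00 thousand dollars

Each unit j contributes comes back to j as 2.1 × (j's share), so j prefers to contribute only if that share exceeds 1/2.1 = 0.4762; otherwise keeping the unit dominates.
Dev alone (share 9/17) is above the threshold, contributing 60; the remaining 3 contribute 0. Total contributed: 60.
The reservoir fund pays out 2.1 × 60 = 126.00 in total (split across the unequal shares, but the aggregate is all that matters for the group sum).
The 3 free-riders keep 60 each, adding 180. Group total = 180 + 126.00 = 306.00.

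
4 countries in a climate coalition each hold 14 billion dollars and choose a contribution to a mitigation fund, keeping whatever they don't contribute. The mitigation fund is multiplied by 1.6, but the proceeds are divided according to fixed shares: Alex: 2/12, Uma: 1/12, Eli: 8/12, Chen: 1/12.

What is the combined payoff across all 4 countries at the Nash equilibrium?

A player with share s gets back 1.6·s per unit contributed, so full contribution is dominant for anyone with s > 1/1.6 = 0.6250 and zero contribution is dominant for anyone below.
The only share above 0.6250 is Eli's 8/12, contributing 14; the remaining 3 contribute 0. Total contributed: 14.
The mitigation fund pays out 1.6 × 14 = 22.40 in total (split across the unequal shares, but the aggregate is all that matters for the group sum).
The 3 free-riders keep 14 each, adding 42. Group total = 42 + 22.40 = 64.40.

64.40 billion dollars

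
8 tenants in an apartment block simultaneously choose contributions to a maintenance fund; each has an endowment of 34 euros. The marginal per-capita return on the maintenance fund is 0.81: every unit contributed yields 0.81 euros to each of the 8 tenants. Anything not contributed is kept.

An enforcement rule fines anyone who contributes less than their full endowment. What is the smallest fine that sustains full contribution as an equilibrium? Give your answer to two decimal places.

Given the others contribute fully, the best deviation is to contribute 0 (any partial contribution still incurs the fine and gives up units whose private return 0.81 is below 1).
Deviating from 34 to 0 saves 34 euros but forfeits the deviator's share of the drop in the maintenance fund: 0.81 × 34 = 27.54.
So the deviation gain is 34 − 27.54 = 6.46, and the fine must be at least 6.46 euros to wipe it out.

6.46 euros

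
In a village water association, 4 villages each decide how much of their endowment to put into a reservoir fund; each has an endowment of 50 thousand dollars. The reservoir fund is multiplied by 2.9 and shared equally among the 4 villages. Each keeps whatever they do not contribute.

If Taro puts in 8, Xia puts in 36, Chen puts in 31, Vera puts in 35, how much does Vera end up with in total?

Total contributed: 8 + 36 + 31 + 35 = 110.
Each receives 2.9 × 110 / 4 = 79.75 from the reservoir fund.
Vera keeps 50 − 35 = 15, so Vera's payoff is 15 + 79.75 = 94.75.

94.75 thousand dollars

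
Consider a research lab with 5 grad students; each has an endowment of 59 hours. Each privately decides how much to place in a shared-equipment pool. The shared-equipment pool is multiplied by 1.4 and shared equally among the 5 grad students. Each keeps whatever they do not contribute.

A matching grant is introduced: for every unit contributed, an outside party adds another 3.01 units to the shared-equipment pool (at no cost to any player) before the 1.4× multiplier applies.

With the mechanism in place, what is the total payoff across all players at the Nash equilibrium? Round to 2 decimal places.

Under the mechanism each unit contributed yields 1.4 × 4.01 / 5 = 1.1228 back to its contributor per unit of net cost, which exceeds 1, making full contribution the dominant choice for everyone.
So the Nash equilibrium is full contribution by all 5; the group earns 1.4 × 4.01 × 295 = 1656.13.

1656.13 hours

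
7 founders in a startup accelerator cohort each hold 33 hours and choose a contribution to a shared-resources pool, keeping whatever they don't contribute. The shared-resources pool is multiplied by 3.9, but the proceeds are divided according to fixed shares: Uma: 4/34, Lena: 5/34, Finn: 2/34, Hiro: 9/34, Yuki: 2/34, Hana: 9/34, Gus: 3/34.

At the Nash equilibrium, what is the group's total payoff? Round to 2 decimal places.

422.40 hours

For player j, contributing a unit is worthwhile iff 3.9 × (j's share) ≥ 1, i.e. iff j's share is at least 0.2564.
The shares above 0.2564 belong to Hiro and Hana, contributing 33 each; the remaining 5 contribute 0. Total contributed: 66.
The shared-resources pool pays out 3.9 × 66 = 257.40 in total (split across the unequal shares, but the aggregate is all that matters for the group sum).
The 5 free-riders keep 33 each, adding 165. Group total = 165 + 257.40 = 422.40.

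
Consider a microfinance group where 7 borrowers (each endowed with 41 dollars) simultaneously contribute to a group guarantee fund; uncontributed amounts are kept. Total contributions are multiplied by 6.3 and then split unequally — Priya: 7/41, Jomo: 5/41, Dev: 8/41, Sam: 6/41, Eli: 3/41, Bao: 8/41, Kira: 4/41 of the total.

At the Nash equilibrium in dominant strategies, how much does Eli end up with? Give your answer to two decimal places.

97.70 dollars

Player j's private return per contributed unit is 6.3 × (j's share). Contributing is weakly dominant for j when that share is at least 1/6.3 = 0.1587, and contributing 0 is dominant otherwise.
The shares above 0.1587 belong to Priya, Dev and Bao, contributing 41 each; the remaining 4 contribute 0. Total contributed: 123.
Eli keeps 41 and receives 6.3 × 123 × 3/41 = 56.70 from the group guarantee fund, for a payoff of 97.70.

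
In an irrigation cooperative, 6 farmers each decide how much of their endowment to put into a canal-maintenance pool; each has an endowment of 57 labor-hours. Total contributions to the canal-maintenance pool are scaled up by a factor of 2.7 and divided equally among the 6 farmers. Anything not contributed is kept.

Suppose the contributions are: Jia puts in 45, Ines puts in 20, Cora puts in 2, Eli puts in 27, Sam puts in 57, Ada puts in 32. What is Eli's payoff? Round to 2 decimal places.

112.35 labor-hours

Total contributed: 45 + 20 + 2 + 27 + 57 + 32 = 183.
Each receives 2.7 × 183 / 6 = 82.35 from the canal-maintenance pool.
Eli keeps 57 − 27 = 30, so Eli's payoff is 30 + 82.35 = 112.35.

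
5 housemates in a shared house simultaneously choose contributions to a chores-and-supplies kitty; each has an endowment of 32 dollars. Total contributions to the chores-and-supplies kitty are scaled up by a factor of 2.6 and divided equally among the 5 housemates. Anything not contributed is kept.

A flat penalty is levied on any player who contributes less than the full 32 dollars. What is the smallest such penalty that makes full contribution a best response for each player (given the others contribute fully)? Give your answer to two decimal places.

Given the others contribute fully, the best deviation is to contribute 0 (any partial contribution still incurs the fine and gives up units whose private return 0.5200 is below 1).
Deviating from 32 to 0 saves 32 dollars but forfeits the deviator's share of the drop in the chores-and-supplies kitty: 2.6/5 × 32 = 16.64.
So the deviation gain is 32 − 16.64 = 15.36, and the fine must be at least 15.36 dollars to wipe it out.

15.36 dollars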